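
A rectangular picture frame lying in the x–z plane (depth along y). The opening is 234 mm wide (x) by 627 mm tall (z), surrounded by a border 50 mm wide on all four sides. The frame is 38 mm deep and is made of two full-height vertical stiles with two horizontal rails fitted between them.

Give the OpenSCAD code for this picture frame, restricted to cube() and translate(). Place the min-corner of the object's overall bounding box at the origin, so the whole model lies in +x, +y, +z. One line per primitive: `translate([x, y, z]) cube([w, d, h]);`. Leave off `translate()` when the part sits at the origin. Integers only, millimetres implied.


cube([50, 38, 727]);
translate([284, 0, 0]) cube([50, 38, 727]);
translate([50, 0, 0]) cube([234, 38, 50]);
translate([50, 0, 677]) cube([234, 38, 50]);


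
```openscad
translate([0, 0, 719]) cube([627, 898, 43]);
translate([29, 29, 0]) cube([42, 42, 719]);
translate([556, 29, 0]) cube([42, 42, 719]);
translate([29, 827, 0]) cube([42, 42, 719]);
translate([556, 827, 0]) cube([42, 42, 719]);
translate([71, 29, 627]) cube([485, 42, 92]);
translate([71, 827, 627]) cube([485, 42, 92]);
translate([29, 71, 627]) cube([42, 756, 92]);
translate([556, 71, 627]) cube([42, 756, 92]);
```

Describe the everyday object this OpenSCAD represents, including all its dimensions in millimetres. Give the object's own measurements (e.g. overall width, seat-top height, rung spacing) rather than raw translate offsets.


A table: top 627 mm (x) × 898 mm (y), 43 mm thick, upper face at z = 762 mm, on four 42×42 mm square legs, each inset 29 mm from the nearest pair of top edges from z = 0 to the bottom of the top. Four apron rails, 42 mm thick and 92 mm tall, run between adjacent legs with their top edges flush with the underside of the top and their outer faces flush with the legs' outer faces.


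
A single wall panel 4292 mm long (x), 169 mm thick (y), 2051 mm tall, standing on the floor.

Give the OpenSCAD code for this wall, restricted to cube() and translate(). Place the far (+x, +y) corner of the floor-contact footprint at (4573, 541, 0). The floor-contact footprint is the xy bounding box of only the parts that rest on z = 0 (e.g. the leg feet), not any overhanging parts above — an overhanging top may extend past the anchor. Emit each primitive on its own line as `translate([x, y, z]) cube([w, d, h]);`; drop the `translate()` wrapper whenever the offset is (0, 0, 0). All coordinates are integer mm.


translate([281, 372, 0]) cube([4292, 169, 2051]);


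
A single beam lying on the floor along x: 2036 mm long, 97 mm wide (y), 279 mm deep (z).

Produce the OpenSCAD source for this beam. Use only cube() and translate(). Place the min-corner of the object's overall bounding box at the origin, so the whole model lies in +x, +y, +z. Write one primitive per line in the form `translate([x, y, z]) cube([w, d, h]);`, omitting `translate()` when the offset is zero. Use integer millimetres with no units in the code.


cube([2036, 97, 279]);


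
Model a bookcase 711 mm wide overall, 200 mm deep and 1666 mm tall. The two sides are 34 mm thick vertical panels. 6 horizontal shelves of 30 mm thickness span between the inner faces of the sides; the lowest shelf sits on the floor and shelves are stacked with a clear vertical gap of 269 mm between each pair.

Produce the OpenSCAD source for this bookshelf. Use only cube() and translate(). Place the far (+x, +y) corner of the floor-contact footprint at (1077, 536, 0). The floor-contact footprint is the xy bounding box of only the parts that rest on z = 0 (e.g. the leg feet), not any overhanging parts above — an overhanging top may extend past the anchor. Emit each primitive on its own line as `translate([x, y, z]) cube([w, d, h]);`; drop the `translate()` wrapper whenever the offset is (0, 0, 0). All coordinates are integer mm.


translate([366, 336, 0]) cube([34, 200, 1666]);
translate([1043, 336, 0]) cube([34, 200, 1666]);
translate([400, 336, 0]) cube([643, 200, 30]);
translate([400, 336, 299]) cube([643, 200, 30]);
translate([400, 336, 598]) cube([643, 200, 30]);
translate([400, 336, 897]) cube([643, 200, 30]);
translate([400, 336, 1196]) cube([643, 200, 30]);
translate([400, 336, 1495]) cube([643, 200, 30]);


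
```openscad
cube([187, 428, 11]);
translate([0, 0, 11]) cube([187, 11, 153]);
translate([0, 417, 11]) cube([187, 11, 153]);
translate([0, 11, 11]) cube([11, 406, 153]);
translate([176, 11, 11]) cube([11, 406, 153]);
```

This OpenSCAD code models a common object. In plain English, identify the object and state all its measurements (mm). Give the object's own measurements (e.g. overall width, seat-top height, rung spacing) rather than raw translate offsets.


An open-topped rectangular box: outside dimensions 187×428×164 mm, with a uniform wall and base thickness of 11 mm. The base is a full 187×428 slab on the floor; four walls sit on top of the base. The front and back walls (the −y and +y sides) span the full width; the two side walls fit between them.


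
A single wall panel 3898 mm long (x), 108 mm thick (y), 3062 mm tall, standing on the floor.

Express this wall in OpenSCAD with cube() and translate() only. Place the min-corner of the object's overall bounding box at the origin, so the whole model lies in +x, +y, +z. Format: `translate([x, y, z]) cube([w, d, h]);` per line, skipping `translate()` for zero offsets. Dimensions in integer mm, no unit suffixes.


cube([3898, 108, 3062]);


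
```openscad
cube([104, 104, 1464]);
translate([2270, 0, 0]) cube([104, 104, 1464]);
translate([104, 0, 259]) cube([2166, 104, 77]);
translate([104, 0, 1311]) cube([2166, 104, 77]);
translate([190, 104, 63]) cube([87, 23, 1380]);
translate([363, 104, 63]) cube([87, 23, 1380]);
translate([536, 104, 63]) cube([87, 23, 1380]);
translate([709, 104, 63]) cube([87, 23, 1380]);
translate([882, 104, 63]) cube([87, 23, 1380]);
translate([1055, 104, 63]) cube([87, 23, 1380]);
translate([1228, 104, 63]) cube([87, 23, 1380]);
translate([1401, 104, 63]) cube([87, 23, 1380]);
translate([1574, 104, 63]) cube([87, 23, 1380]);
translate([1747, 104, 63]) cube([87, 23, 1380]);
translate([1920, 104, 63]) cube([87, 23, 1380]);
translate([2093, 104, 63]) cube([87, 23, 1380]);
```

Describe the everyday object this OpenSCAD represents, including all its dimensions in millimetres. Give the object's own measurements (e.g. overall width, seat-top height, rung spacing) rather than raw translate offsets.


A fence section. Two 104×104 mm posts, 1464 mm tall, stand on the floor with a clear span of 2166 mm between their inner faces. Two horizontal rails of 104×77 mm section span the gap between the posts with their undersides at z = 259 mm and z = 1311 mm, flush with the posts' −y face. 12 pickets, each 87 mm wide, 23 mm thick and 1380 mm tall, are fixed to the +y face of the rails with their bottoms at z = 63 mm, spaced across the span with a 86 mm gap after the −x post and between neighbouring pickets, with 90 mm left before the +x post.


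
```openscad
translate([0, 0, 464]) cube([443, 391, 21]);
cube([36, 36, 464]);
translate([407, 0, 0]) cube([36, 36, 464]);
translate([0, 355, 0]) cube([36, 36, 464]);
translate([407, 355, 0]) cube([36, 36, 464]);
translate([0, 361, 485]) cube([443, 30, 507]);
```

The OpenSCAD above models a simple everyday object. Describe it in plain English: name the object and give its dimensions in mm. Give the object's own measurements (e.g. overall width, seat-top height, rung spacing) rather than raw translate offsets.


A chair. The seat is a 443×391×21 mm slab with its top at z = 485 mm, on four 36×36 mm corner legs (flush with the seat edges, standing on z = 0). A flat backrest 30 mm thick, 507 mm tall, spans the full seat width and rises from the seat top along its +y edge, rear face flush with the rear of the seat.


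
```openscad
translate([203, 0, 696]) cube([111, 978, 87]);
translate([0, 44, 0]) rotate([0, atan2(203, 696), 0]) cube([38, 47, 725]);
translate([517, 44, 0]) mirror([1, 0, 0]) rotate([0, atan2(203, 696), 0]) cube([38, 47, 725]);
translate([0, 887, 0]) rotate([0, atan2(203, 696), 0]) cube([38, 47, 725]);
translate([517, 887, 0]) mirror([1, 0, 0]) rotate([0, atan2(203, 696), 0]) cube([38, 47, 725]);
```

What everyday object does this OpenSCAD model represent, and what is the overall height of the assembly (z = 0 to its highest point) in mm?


A sawhorse. The overall height is 783 mm.

A beam across two mirrored pairs of raked legs — a sawhorse. The beam's underside is at z = 696 (matching the legs' vertical rise in atan2(203, 696)) and the beam is 87 mm tall, so its top is at 696 + 87 = 783 mm. The raked legs top out at the beam's underside, so that is the highest point.


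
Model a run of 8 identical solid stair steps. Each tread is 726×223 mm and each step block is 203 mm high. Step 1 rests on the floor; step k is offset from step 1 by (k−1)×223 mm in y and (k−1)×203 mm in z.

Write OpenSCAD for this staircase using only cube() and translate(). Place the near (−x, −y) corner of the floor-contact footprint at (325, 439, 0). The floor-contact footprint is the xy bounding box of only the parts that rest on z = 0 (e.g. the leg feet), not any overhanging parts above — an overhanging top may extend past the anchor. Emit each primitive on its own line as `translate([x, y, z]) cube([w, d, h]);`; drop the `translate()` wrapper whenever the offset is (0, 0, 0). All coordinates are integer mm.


translate([325, 439, 0]) cube([726, 223, 203]);
translate([325, 662, 203]) cube([726, 223, 203]);
translate([325, 885, 406]) cube([726, 223, 203]);
translate([325, 1108, 609]) cube([726, 223, 203]);
translate([325, 1331, 812]) cube([726, 223, 203]);
translate([325, 1554, 1015]) cube([726, 223, 203]);
translate([325, 1777, 1218]) cube([726, 223, 203]);
translate([325, 2000, 1421]) cube([726, 223, 203]);


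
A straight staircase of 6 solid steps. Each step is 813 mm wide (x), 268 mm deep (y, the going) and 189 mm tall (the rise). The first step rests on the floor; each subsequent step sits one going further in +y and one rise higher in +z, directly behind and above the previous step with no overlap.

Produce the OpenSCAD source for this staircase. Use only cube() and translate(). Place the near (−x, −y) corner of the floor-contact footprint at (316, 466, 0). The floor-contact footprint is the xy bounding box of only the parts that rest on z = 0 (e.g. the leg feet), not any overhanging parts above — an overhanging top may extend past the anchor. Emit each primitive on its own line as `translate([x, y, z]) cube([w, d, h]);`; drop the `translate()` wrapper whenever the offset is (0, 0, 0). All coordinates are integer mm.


translate([316, 466, 0]) cube([813, 268, 189]);
translate([316, 734, 189]) cube([813, 268, 189]);
translate([316, 1002, 378]) cube([813, 268, 189]);
translate([316, 1270, 567]) cube([813, 268, 189]);
translate([316, 1538, 756]) cube([813, 268, 189]);
translate([316, 1806, 945]) cube([813, 268, 189]);


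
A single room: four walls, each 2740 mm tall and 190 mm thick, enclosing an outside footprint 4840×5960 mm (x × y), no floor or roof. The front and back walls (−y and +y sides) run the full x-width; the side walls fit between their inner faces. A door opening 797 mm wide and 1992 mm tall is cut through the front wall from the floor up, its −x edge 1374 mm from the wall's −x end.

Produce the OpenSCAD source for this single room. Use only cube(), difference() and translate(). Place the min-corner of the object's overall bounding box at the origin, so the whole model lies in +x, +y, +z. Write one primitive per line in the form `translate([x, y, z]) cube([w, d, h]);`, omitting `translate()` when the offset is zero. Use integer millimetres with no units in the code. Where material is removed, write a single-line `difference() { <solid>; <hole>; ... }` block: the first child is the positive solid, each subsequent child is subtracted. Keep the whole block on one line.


difference() { cube([4840, 190, 2740]); translate([1374, 0, 0]) cube([797, 190, 1992]); }
translate([0, 5770, 0]) cube([4840, 190, 2740]);
translate([0, 190, 0]) cube([190, 5580, 2740]);
translate([4650, 190, 0]) cube([190, 5580, 2740]);


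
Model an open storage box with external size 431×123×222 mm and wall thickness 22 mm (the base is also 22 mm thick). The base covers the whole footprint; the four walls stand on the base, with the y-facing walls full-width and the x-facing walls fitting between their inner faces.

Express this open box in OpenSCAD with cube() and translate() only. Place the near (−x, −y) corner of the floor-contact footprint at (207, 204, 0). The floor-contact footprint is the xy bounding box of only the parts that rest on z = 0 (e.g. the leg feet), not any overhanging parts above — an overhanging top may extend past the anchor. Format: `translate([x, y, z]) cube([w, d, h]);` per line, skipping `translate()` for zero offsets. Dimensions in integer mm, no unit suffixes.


translate([207, 204, 0]) cube([431, 123, 22]);
translate([207, 204, 22]) cube([431, 22, 200]);
translate([207, 305, 22]) cube([431, 22, 200]);
translate([207, 226, 22]) cube([22, 79, 200]);
translate([616, 226, 22]) cube([22, 79, 200]);


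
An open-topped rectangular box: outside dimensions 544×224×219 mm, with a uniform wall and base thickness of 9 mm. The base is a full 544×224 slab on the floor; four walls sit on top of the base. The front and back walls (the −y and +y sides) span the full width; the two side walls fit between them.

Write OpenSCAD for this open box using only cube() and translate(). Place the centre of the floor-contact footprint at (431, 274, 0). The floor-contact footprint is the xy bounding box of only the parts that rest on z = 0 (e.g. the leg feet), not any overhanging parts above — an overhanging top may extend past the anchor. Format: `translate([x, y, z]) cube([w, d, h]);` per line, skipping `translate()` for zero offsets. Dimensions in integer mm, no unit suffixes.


translate([159, 162, 0]) cube([544, 224, 9]);
translate([159, 162, 9]) cube([544, 9, 210]);
translate([159, 377, 9]) cube([544, 9, 210]);
translate([159, 171, 9]) cube([9, 206, 210]);
translate([694, 171, 9]) cube([9, 206, 210]);


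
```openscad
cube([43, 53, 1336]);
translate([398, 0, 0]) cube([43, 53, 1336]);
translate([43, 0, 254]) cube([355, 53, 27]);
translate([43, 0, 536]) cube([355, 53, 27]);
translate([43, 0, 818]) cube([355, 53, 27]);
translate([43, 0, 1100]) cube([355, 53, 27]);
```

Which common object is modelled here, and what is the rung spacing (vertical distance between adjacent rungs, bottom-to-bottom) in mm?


A ladder. The rung spacing is 282 mm.

Two tall 43×53 posts with 4 short bars between them — a ladder. Adjacent rungs sit at z = 254 and z = 536, so the spacing is 536 − 254 = 282 mm.


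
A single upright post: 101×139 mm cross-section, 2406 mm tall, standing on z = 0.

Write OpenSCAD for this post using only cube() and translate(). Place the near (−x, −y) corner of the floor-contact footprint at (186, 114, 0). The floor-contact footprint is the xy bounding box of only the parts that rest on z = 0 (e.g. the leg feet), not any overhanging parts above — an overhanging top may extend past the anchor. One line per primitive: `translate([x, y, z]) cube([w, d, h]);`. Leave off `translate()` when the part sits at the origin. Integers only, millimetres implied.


translate([186, 114, 0]) cube([101, 139, 2406]);


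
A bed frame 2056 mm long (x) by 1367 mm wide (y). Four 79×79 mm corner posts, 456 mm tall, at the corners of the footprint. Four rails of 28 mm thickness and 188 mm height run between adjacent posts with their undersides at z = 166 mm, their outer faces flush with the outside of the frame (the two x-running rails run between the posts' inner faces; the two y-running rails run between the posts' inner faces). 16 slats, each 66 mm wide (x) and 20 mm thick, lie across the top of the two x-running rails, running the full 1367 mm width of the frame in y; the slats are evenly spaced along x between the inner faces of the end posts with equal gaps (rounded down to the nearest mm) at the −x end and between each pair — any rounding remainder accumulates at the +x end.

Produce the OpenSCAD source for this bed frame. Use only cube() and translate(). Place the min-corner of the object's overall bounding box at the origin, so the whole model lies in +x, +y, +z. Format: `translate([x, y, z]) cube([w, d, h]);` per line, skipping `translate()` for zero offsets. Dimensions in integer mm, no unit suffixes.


cube([79, 79, 456]);
translate([0, 1288, 0]) cube([79, 79, 456]);
translate([1977, 0, 0]) cube([79, 79, 456]);
translate([1977, 1288, 0]) cube([79, 79, 456]);
translate([79, 0, 166]) cube([1898, 28, 188]);
translate([79, 1339, 166]) cube([1898, 28, 188]);
translate([0, 79, 166]) cube([28, 1209, 188]);
translate([2028, 79, 166]) cube([28, 1209, 188]);
translate([128, 0, 354]) cube([66, 1367, 20]);
translate([243, 0, 354]) cube([66, 1367, 20]);
translate([358, 0, 354]) cube([66, 1367, 20]);
translate([473, 0, 354]) cube([66, 1367, 20]);
translate([588, 0, 354]) cube([66, 1367, 20]);
translate([703, 0, 354]) cube([66, 1367, 20]);
translate([818, 0, 354]) cube([66, 1367, 20]);
translate([933, 0, 354]) cube([66, 1367, 20]);
translate([1048, 0, 354]) cube([66, 1367, 20]);
translate([1163, 0, 354]) cube([66, 1367, 20]);
translate([1278, 0, 354]) cube([66, 1367, 20]);
translate([1393, 0, 354]) cube([66, 1367, 20]);
translate([1508, 0, 354]) cube([66, 1367, 20]);
translate([1623, 0, 354]) cube([66, 1367, 20]);
translate([1738, 0, 354]) cube([66, 1367, 20]);
translate([1853, 0, 354]) cube([66, 1367, 20]);


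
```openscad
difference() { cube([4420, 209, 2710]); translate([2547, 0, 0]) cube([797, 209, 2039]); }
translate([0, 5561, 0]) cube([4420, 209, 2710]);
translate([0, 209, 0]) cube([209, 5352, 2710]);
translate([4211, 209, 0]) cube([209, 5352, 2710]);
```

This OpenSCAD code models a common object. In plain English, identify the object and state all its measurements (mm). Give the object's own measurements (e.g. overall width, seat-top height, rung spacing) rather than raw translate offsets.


A single room: four walls, each 2710 mm tall and 209 mm thick, enclosing an outside footprint 4420×5770 mm (x × y), no floor or roof. The front and back walls (−y and +y sides) run the full x-width; the side walls fit between their inner faces. A door opening 797 mm wide and 2039 mm tall is cut through the front wall from the floor up, its −x edge 2547 mm from the wall's −x end.


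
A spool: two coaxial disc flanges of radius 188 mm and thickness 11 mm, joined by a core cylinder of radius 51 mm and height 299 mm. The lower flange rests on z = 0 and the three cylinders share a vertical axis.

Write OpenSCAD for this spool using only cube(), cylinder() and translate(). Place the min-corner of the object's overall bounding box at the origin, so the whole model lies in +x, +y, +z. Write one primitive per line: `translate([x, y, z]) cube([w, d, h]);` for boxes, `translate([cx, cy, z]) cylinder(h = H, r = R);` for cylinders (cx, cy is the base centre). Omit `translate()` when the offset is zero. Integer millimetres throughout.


translate([188, 188, 0]) cylinder(h = 11, r = 188);
translate([188, 188, 11]) cylinder(h = 299, r = 51);
translate([188, 188, 310]) cylinder(h = 11, r = 188);


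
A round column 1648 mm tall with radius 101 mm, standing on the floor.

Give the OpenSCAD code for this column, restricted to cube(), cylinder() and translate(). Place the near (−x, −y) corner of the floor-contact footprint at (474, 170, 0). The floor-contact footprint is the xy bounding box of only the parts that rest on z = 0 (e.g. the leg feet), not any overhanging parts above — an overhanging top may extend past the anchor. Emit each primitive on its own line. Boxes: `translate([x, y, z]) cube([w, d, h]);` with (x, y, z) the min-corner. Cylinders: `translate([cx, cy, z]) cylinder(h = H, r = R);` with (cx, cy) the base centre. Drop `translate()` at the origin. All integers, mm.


translate([575, 271, 0]) cylinder(h = 1648, r = 101);


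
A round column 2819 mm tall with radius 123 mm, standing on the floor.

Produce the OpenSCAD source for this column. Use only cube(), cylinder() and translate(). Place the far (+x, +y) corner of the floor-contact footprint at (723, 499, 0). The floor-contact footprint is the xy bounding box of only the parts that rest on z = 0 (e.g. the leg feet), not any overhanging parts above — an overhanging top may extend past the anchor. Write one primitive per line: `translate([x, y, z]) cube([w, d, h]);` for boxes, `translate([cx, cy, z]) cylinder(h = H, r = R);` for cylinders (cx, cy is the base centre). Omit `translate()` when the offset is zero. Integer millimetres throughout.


translate([600, 376, 0]) cylinder(h = 2819, r = 123);


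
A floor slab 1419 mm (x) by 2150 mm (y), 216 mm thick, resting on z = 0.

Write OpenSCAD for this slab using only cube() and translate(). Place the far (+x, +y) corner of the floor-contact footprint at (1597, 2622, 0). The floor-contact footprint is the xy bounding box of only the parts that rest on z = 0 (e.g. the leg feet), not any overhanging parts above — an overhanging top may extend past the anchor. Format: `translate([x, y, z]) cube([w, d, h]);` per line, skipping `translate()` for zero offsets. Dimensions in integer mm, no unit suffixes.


translate([178, 472, 0]) cube([1419, 2150, 216]);


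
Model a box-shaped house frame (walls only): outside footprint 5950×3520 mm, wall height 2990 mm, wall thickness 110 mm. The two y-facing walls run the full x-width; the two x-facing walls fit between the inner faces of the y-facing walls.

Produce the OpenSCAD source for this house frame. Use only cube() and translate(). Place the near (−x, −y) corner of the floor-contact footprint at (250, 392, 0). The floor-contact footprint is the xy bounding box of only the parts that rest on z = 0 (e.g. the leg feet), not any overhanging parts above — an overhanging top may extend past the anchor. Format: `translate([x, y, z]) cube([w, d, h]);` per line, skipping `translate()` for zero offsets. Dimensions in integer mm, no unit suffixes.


translate([250, 392, 0]) cube([5950, 110, 2990]);
translate([250, 3802, 0]) cube([5950, 110, 2990]);
translate([250, 502, 0]) cube([110, 3300, 2990]);
translate([6090, 502, 0]) cube([110, 3300, 2990]);


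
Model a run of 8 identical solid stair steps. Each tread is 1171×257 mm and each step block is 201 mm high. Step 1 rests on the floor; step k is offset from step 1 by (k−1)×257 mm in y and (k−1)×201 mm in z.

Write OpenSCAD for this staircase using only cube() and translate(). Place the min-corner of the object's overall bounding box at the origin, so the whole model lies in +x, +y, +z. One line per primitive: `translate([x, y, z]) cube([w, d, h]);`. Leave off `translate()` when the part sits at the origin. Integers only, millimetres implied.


cube([1171, 257, 201]);
translate([0, 257, 201]) cube([1171, 257, 201]);
translate([0, 514, 402]) cube([1171, 257, 201]);
translate([0, 771, 603]) cube([1171, 257, 201]);
translate([0, 1028, 804]) cube([1171, 257, 201]);
translate([0, 1285, 1005]) cube([1171, 257, 201]);
translate([0, 1542, 1206]) cube([1171, 257, 201]);
translate([0, 1799, 1407]) cube([1171, 257, 201]);


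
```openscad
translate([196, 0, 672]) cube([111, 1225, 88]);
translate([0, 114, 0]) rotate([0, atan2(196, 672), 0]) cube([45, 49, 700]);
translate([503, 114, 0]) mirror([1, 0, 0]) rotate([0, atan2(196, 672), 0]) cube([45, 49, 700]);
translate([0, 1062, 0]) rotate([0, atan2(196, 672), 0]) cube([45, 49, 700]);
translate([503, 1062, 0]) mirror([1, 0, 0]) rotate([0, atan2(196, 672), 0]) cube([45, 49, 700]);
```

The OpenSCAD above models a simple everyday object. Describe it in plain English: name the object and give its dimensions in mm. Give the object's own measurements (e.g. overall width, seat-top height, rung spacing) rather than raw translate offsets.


A sawhorse. A 111×1225×88 mm beam (x, y, z) sits on two A-frame leg pairs. Each pair is two raked legs of 45×49 mm section (49 mm along y) splaying symmetrically in x. Each leg rises 672 mm vertically over 196 mm of horizontal reach and is 700 mm long along its own axis. Every leg's outer bottom edge rests on the floor and its outer top edge meets a bottom edge of the beam — the left legs (tilting toward +x) meet the beam's −x bottom edge, the right legs (their mirror images, tilting toward −x) meet its +x bottom edge — so the leg tops tuck under the beam, the beam's underside is 672 mm above the floor, and the feet are 503 mm apart outside-to-outside with the beam centred between them. The two leg pairs are set in 114 mm from either end of the beam.


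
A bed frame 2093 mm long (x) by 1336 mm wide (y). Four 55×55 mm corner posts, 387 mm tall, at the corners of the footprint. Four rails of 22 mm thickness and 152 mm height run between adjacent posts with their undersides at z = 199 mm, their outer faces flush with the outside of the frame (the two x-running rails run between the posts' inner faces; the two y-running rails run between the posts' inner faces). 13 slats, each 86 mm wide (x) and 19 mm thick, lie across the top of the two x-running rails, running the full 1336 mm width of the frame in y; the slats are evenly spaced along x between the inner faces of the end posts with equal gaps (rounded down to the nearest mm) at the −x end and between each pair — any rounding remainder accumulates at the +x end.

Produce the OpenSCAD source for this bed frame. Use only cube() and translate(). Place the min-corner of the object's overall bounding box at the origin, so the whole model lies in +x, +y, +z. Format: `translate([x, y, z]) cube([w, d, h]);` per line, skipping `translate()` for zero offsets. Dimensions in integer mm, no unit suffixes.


cube([55, 55, 387]);
translate([0, 1281, 0]) cube([55, 55, 387]);
translate([2038, 0, 0]) cube([55, 55, 387]);
translate([2038, 1281, 0]) cube([55, 55, 387]);
translate([55, 0, 199]) cube([1983, 22, 152]);
translate([55, 1314, 199]) cube([1983, 22, 152]);
translate([0, 55, 199]) cube([22, 1226, 152]);
translate([2071, 55, 199]) cube([22, 1226, 152]);
translate([116, 0, 351]) cube([86, 1336, 19]);
translate([263, 0, 351]) cube([86, 1336, 19]);
translate([410, 0, 351]) cube([86, 1336, 19]);
translate([557, 0, 351]) cube([86, 1336, 19]);
translate([704, 0, 351]) cube([86, 1336, 19]);
translate([851, 0, 351]) cube([86, 1336, 19]);
translate([998, 0, 351]) cube([86, 1336, 19]);
translate([1145, 0, 351]) cube([86, 1336, 19]);
translate([1292, 0, 351]) cube([86, 1336, 19]);
translate([1439, 0, 351]) cube([86, 1336, 19]);
translate([1586, 0, 351]) cube([86, 1336, 19]);
translate([1733, 0, 351]) cube([86, 1336, 19]);
translate([1880, 0, 351]) cube([86, 1336, 19]);


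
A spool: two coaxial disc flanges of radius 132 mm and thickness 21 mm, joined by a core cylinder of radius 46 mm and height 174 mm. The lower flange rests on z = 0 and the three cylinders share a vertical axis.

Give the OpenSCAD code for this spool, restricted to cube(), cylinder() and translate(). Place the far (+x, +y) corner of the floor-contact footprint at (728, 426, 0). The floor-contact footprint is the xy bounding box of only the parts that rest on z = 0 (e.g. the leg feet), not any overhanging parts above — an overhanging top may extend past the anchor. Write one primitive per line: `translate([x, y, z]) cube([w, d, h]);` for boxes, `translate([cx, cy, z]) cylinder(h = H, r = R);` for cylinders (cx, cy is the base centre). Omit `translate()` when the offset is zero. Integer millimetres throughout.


translate([596, 294, 0]) cylinder(h = 21, r = 132);
translate([596, 294, 21]) cylinder(h = 174, r = 46);
translate([596, 294, 195]) cylinder(h = 21, r = 132);


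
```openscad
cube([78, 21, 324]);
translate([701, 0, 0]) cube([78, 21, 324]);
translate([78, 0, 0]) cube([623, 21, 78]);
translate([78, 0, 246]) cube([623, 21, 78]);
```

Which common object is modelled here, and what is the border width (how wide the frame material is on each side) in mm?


A picture frame. The border width is 78 mm.

Four thin pieces enclosing a rectangular opening — a picture frame. The two full-height stiles are 324 mm tall; the top rail sits at z = 246 and is 78 mm tall, so the border above the opening is 324 − 246 = 78 mm, matching the stile x-width.


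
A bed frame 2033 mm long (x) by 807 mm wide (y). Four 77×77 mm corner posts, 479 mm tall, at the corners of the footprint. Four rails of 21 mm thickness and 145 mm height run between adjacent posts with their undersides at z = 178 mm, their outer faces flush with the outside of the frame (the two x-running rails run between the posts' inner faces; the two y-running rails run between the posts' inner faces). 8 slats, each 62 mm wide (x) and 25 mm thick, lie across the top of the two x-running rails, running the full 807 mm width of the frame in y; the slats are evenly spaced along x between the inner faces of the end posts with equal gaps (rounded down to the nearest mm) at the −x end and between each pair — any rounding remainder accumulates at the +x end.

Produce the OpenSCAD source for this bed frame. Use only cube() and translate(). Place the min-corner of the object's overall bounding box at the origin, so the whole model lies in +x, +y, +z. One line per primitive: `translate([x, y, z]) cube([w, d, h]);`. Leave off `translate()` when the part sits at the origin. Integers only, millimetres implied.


cube([77, 77, 479]);
translate([0, 730, 0]) cube([77, 77, 479]);
translate([1956, 0, 0]) cube([77, 77, 479]);
translate([1956, 730, 0]) cube([77, 77, 479]);
translate([77, 0, 178]) cube([1879, 21, 145]);
translate([77, 786, 178]) cube([1879, 21, 145]);
translate([0, 77, 178]) cube([21, 653, 145]);
translate([2012, 77, 178]) cube([21, 653, 145]);
translate([230, 0, 323]) cube([62, 807, 25]);
translate([445, 0, 323]) cube([62, 807, 25]);
translate([660, 0, 323]) cube([62, 807, 25]);
translate([875, 0, 323]) cube([62, 807, 25]);
translate([1090, 0, 323]) cube([62, 807, 25]);
translate([1305, 0, 323]) cube([62, 807, 25]);
translate([1520, 0, 323]) cube([62, 807, 25]);
translate([1735, 0, 323]) cube([62, 807, 25]);


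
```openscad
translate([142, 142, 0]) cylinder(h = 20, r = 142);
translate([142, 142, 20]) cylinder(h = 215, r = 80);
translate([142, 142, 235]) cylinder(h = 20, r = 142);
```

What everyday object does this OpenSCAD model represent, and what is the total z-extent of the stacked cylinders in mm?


A spool. The overall height is 255 mm.

Three coaxial cylinders, large–small–large — a spool. Two 20 mm flanges and a 215 mm core give 20 + 215 + 20 = 255 mm.


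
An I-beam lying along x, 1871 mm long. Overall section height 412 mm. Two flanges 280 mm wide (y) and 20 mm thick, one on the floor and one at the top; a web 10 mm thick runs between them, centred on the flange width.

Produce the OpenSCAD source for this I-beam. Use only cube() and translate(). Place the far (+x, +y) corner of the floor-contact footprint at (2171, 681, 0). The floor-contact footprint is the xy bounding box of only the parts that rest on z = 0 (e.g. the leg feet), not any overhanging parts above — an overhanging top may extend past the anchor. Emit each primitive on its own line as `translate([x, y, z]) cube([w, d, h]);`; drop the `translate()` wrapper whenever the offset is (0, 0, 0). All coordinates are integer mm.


translate([300, 401, 0]) cube([1871, 280, 20]);
translate([300, 536, 20]) cube([1871, 10, 372]);
translate([300, 401, 392]) cube([1871, 280, 20]);


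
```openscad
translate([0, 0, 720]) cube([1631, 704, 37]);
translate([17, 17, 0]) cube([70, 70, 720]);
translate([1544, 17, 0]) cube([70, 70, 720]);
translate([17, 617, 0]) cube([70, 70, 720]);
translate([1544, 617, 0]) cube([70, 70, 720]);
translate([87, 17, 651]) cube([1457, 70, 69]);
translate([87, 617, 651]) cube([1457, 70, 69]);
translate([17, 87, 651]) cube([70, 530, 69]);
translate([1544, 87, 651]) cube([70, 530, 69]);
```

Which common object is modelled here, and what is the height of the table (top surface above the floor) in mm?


A table. The table height is 757 mm.

A 1631×704×37 slab sits at z = 720 on four 70 mm square posts — a table. The top surface is at 720 + 37 = 757 mm.


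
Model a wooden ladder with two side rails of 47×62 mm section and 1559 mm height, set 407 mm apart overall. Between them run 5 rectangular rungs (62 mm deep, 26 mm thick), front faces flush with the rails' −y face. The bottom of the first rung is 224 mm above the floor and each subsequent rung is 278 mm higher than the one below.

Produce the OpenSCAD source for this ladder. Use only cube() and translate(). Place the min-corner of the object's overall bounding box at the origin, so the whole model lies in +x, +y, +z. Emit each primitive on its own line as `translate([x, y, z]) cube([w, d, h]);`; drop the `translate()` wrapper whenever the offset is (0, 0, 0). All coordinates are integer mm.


// rung span = 407 - 2*47 = 313
// rung[k] z = 224 + k*278
cube([47, 62, 1559]);
translate([360, 0, 0]) cube([47, 62, 1559]);
translate([47, 0, 224]) cube([313, 62, 26]);
translate([47, 0, 502]) cube([313, 62, 26]);
translate([47, 0, 780]) cube([313, 62, 26]);
translate([47, 0, 1058]) cube([313, 62, 26]);
translate([47, 0, 1336]) cube([313, 62, 26]);


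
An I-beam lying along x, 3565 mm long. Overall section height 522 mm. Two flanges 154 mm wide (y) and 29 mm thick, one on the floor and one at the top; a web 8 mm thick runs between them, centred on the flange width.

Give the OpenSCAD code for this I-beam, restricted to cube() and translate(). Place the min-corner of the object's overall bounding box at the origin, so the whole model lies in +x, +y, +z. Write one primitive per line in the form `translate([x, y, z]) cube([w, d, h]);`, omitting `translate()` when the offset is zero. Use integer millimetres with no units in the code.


cube([3565, 154, 29]);
translate([0, 73, 29]) cube([3565, 8, 464]);
translate([0, 0, 493]) cube([3565, 154, 29]);


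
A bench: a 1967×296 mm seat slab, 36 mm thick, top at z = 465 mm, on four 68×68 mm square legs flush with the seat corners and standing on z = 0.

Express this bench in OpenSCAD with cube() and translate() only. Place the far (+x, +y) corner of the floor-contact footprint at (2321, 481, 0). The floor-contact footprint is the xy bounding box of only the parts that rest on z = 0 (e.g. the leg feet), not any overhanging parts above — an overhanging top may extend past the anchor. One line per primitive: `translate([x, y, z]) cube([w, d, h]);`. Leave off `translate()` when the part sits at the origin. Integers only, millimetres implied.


translate([354, 185, 429]) cube([1967, 296, 36]);
translate([354, 185, 0]) cube([68, 68, 429]);
translate([354, 413, 0]) cube([68, 68, 429]);
translate([2253, 185, 0]) cube([68, 68, 429]);
translate([2253, 413, 0]) cube([68, 68, 429]);


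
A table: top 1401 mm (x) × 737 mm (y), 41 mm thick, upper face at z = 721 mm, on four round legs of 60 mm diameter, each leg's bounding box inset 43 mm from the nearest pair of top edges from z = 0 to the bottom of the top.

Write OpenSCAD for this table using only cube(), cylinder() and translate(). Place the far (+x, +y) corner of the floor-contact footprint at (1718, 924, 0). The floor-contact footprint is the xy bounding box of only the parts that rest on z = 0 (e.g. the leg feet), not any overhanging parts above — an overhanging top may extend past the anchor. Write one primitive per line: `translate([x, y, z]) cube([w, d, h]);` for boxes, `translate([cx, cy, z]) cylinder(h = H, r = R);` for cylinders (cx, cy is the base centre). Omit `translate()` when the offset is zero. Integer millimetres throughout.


// leg_h = 721 - 41 = 680
translate([360, 230, 680]) cube([1401, 737, 41]);
translate([433, 303, 0]) cylinder(h = 680, r = 30);
translate([1688, 303, 0]) cylinder(h = 680, r = 30);
translate([433, 894, 0]) cylinder(h = 680, r = 30);
translate([1688, 894, 0]) cylinder(h = 680, r = 30);


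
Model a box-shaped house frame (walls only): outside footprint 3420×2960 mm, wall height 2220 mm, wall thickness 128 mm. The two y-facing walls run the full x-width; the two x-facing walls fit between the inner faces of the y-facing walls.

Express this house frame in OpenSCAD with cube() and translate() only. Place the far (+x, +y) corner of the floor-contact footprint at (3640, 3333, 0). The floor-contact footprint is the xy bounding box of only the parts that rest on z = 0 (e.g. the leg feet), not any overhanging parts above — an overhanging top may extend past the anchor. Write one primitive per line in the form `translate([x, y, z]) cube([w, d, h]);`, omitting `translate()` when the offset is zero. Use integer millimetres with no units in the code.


translate([220, 373, 0]) cube([3420, 128, 2220]);
translate([220, 3205, 0]) cube([3420, 128, 2220]);
translate([220, 501, 0]) cube([128, 2704, 2220]);
translate([3512, 501, 0]) cube([128, 2704, 2220]);


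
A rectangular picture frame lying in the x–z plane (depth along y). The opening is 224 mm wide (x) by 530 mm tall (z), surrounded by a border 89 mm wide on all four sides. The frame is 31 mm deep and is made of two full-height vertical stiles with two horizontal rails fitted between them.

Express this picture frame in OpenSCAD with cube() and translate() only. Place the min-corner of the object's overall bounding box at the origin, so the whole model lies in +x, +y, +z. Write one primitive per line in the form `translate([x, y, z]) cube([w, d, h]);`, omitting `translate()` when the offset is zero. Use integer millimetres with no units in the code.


cube([89, 31, 708]);
translate([313, 0, 0]) cube([89, 31, 708]);
translate([89, 0, 0]) cube([224, 31, 89]);
translate([89, 0, 619]) cube([224, 31, 89]);


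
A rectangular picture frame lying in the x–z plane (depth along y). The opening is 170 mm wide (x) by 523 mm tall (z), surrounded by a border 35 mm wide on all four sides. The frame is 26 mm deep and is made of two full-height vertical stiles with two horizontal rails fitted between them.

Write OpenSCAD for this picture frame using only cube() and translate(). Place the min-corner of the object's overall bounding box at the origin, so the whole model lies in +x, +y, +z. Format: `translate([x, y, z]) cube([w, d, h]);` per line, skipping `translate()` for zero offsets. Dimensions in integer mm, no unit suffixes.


cube([35, 26, 593]);
translate([205, 0, 0]) cube([35, 26, 593]);
translate([35, 0, 0]) cube([170, 26, 35]);
translate([35, 0, 558]) cube([170, 26, 35]);


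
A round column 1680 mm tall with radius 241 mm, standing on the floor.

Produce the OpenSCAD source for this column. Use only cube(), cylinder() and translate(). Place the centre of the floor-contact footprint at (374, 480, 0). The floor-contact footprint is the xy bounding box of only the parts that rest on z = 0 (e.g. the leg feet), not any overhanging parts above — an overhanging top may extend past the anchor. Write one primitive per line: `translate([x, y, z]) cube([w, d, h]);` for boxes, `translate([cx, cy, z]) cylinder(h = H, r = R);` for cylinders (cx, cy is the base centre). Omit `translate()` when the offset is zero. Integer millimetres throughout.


translate([374, 480, 0]) cylinder(h = 1680, r = 241);


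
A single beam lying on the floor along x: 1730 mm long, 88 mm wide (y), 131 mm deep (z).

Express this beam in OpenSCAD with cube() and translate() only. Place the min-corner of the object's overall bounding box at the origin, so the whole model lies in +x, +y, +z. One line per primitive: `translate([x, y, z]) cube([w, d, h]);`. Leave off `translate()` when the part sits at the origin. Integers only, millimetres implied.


cube([1730, 88, 131]);


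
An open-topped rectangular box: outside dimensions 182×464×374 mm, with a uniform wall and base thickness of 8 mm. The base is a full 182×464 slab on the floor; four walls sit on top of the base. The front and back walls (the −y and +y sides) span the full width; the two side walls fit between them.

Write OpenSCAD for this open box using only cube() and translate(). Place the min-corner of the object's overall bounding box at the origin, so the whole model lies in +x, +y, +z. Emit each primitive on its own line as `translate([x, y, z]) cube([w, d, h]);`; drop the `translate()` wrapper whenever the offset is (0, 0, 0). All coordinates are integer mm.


cube([182, 464, 8]);
translate([0, 0, 8]) cube([182, 8, 366]);
translate([0, 456, 8]) cube([182, 8, 366]);
translate([0, 8, 8]) cube([8, 448, 366]);
translate([174, 8, 8]) cube([8, 448, 366]);
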